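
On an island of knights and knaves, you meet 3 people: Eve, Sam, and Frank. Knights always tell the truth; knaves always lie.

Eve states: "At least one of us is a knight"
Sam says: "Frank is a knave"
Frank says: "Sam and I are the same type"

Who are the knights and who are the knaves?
Eve is a knight.
Sam is a knight.
Frank is a knave.

Verification:
- Eve (knight) says "At least one of us is a knight" - this is TRUE because Eve and Sam are knights.
- Sam (knight) says "Frank is a knave" - this is TRUE because Frank is a knave.
- Frank (knave) says "Sam and I are the same type" - this is FALSE (a lie) because Frank is a knave and Sam is a knight.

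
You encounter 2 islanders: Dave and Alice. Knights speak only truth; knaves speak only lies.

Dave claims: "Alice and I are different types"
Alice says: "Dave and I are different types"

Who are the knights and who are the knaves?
Dave is a knave.
Alice is a knave.

Verification:
- Dave (knave) says "Alice and I are different types" - this is FALSE (a lie) because Dave is a knave and Alice is a knave.
- Alice (knave) says "Dave and I are different types" - this is FALSE (a lie) because Alice is a knave and Dave is a knave.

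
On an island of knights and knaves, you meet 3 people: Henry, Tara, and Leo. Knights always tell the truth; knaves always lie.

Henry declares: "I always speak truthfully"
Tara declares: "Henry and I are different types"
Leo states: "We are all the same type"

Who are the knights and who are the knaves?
Henry is a knave.
Tara is a knight.
Leo is a knave.

Verification:
- Henry (knave) says "I always speak truthfully" - this is FALSE (a lie) because Henry is a knave.
- Tara (knight) says "Henry and I are different types" - this is TRUE because Tara is a knight and Henry is a knave.
- Leo (knave) says "We are all the same type" - this is FALSE (a lie) because Tara is a knight and Henry and Leo are knaves.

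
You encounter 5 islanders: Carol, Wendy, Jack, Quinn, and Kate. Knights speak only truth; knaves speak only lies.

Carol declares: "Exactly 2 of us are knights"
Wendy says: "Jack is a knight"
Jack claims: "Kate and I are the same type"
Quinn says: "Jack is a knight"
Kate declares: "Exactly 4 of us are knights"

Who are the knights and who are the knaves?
Carol is a knave.
Wendy is a knight.
Jack is a knight.
Quinn is a knight.
Kate is a knight.

Verification:
- Carol (knave) says "Exactly 2 of us are knights" - this is FALSE (a lie) because there are 4 knights.
- Wendy (knight) says "Jack is a knight" - this is TRUE because Jack is a knight.
- Jack (knight) says "Kate and I are the same type" - this is TRUE because Jack is a knight and Kate is a knight.
- Quinn (knight) says "Jack is a knight" - this is TRUE because Jack is a knight.
- Kate (knight) says "Exactly 4 of us are knights" - this is TRUE because there are 4 knights.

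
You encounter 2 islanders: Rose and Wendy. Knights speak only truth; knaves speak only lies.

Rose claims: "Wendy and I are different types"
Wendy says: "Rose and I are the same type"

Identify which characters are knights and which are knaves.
Rose is a knight.
Wendy is a knave.

Verification:
- Rose (knight) says "Wendy and I are different types" - this is TRUE because Rose is a knight and Wendy is a knave.
- Wendy (knave) says "Rose and I are the same type" - this is FALSE (a lie) because Wendy is a knave and Rose is a knight.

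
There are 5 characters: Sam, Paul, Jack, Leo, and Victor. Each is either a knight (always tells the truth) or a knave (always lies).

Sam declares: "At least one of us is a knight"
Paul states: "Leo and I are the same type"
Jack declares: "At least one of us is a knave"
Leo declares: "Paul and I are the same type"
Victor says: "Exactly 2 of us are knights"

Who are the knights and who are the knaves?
Sam is a knight.
Paul is a knight.
Jack is a knight.
Leo is a knight.
Victor is a knave.

Verification:
- Sam (knight) says "At least one of us is a knight" - this is TRUE because Sam, Paul, Jack, and Leo are knights.
- Paul (knight) says "Leo and I are the same type" - this is TRUE because Paul is a knight and Leo is a knight.
- Jack (knight) says "At least one of us is a knave" - this is TRUE because Victor is a knave.
- Leo (knight) says "Paul and I are the same type" - this is TRUE because Leo is a knight and Paul is a knight.
- Victor (knave) says "Exactly 2 of us are knights" - this is FALSE (a lie) because there are 4 knights.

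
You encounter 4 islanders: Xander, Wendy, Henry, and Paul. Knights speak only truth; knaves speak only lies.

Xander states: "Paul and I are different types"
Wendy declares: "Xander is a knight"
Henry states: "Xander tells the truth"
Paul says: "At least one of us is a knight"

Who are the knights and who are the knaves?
Xander is a knave.
Wendy is a knave.
Henry is a knave.
Paul is a knave.

Verification:
- Xander (knave) says "Paul and I are different types" - this is FALSE (a lie) because Xander is a knave and Paul is a knave.
- Wendy (knave) says "Xander is a knight" - this is FALSE (a lie) because Xander is a knave.
- Henry (knave) says "Xander tells the truth" - this is FALSE (a lie) because Xander is a knave.
- Paul (knave) says "At least one of us is a knight" - this is FALSE (a lie) because no one is a knight.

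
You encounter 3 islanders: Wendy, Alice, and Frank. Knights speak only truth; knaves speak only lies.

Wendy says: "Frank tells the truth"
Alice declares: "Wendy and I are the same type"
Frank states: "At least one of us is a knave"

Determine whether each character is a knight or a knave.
Wendy is a knight.
Alice is a knave.
Frank is a knight.

Verification:
- Wendy (knight) says "Frank tells the truth" - this is TRUE because Frank is a knight.
- Alice (knave) says "Wendy and I are the same type" - this is FALSE (a lie) because Alice is a knave and Wendy is a knight.
- Frank (knight) says "At least one of us is a knave" - this is TRUE because Alice is a knave.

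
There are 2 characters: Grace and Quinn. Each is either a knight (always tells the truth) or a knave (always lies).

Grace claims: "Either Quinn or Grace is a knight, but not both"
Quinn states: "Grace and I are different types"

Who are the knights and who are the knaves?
Grace is a knave.
Quinn is a knave.

Verification:
- Grace (knave) says "Either Quinn or Grace is a knight, but not both" - this is FALSE (a lie) because Quinn is a knave and Grace is a knave.
- Quinn (knave) says "Grace and I are different types" - this is FALSE (a lie) because Quinn is a knave and Grace is a knave.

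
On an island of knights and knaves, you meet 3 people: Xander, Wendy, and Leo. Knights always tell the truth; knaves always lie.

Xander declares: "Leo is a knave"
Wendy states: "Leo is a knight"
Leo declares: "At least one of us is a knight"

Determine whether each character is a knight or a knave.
Xander is a knave.
Wendy is a knight.
Leo is a knight.

Verification:
- Xander (knave) says "Leo is a knave" - this is FALSE (a lie) because Leo is a knight.
- Wendy (knight) says "Leo is a knight" - this is TRUE because Leo is a knight.
- Leo (knight) says "At least one of us is a knight" - this is TRUE because Wendy and Leo are knights.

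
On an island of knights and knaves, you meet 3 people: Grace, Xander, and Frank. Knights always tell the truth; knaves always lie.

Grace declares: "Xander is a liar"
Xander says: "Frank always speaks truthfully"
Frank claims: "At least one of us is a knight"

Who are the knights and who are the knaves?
Grace is a knave.
Xander is a knight.
Frank is a knight.

Verification:
- Grace (knave) says "Xander is a liar" - this is FALSE (a lie) because Xander is a knight.
- Xander (knight) says "Frank always speaks truthfully" - this is TRUE because Frank is a knight.
- Frank (knight) says "At least one of us is a knight" - this is TRUE because Xander and Frank are knights.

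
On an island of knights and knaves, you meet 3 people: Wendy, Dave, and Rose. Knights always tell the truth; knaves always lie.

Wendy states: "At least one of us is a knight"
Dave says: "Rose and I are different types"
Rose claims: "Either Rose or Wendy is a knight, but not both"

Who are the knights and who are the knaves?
Wendy is a knave.
Dave is a knave.
Rose is a knave.

Verification:
- Wendy (knave) says "At least one of us is a knight" - this is FALSE (a lie) because no one is a knight.
- Dave (knave) says "Rose and I are different types" - this is FALSE (a lie) because Dave is a knave and Rose is a knave.
- Rose (knave) says "Either Rose or Wendy is a knight, but not both" - this is FALSE (a lie) because Rose is a knave and Wendy is a knave.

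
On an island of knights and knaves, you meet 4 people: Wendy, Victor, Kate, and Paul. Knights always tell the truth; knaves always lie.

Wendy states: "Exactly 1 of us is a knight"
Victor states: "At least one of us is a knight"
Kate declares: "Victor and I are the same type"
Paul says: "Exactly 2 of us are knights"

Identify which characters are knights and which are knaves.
Wendy is a knave.
Victor is a knight.
Kate is a knave.
Paul is a knight.

Verification:
- Wendy (knave) says "Exactly 1 of us is a knight" - this is FALSE (a lie) because there are 2 knights.
- Victor (knight) says "At least one of us is a knight" - this is TRUE because Victor and Paul are knights.
- Kate (knave) says "Victor and I are the same type" - this is FALSE (a lie) because Kate is a knave and Victor is a knight.
- Paul (knight) says "Exactly 2 of us are knights" - this is TRUE because there are 2 knights.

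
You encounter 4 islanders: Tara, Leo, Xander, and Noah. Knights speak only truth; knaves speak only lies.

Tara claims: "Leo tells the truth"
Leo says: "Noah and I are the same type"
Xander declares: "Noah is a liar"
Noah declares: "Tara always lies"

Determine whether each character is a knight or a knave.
Tara is a knave.
Leo is a knave.
Xander is a knave.
Noah is a knight.

Verification:
- Tara (knave) says "Leo tells the truth" - this is FALSE (a lie) because Leo is a knave.
- Leo (knave) says "Noah and I are the same type" - this is FALSE (a lie) because Leo is a knave and Noah is a knight.
- Xander (knave) says "Noah is a liar" - this is FALSE (a lie) because Noah is a knight.
- Noah (knight) says "Tara always lies" - this is TRUE because Tara is a knave.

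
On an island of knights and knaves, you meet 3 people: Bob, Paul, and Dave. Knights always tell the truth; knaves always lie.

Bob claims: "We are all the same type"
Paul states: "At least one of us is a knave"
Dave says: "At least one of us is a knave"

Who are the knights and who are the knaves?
Bob is a knave.
Paul is a knight.
Dave is a knight.

Verification:
- Bob (knave) says "We are all the same type" - this is FALSE (a lie) because Paul and Dave are knights and Bob is a knave.
- Paul (knight) says "At least one of us is a knave" - this is TRUE because Bob is a knave.
- Dave (knight) says "At least one of us is a knave" - this is TRUE because Bob is a knave.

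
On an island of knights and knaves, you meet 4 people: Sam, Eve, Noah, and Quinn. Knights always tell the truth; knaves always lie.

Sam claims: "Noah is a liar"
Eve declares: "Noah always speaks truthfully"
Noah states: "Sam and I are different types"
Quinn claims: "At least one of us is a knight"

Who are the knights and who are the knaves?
Sam is a knave.
Eve is a knight.
Noah is a knight.
Quinn is a knight.

Verification:
- Sam (knave) says "Noah is a liar" - this is FALSE (a lie) because Noah is a knight.
- Eve (knight) says "Noah always speaks truthfully" - this is TRUE because Noah is a knight.
- Noah (knight) says "Sam and I are different types" - this is TRUE because Noah is a knight and Sam is a knave.
- Quinn (knight) says "At least one of us is a knight" - this is TRUE because Eve, Noah, and Quinn are knights.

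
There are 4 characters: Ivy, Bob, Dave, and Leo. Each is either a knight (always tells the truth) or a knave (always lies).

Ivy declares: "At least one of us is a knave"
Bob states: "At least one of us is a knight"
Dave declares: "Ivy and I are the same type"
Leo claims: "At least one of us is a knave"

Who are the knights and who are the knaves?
Ivy is a knight.
Bob is a knight.
Dave is a knave.
Leo is a knight.

Verification:
- Ivy (knight) says "At least one of us is a knave" - this is TRUE because Dave is a knave.
- Bob (knight) says "At least one of us is a knight" - this is TRUE because Ivy, Bob, and Leo are knights.
- Dave (knave) says "Ivy and I are the same type" - this is FALSE (a lie) because Dave is a knave and Ivy is a knight.
- Leo (knight) says "At least one of us is a knave" - this is TRUE because Dave is a knave.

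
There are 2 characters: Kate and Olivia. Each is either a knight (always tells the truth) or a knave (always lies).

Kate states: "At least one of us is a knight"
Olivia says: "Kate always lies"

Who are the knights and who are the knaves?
Kate is a knight.
Olivia is a knave.

Verification:
- Kate (knight) says "At least one of us is a knight" - this is TRUE because Kate is a knight.
- Olivia (knave) says "Kate always lies" - this is FALSE (a lie) because Kate is a knight.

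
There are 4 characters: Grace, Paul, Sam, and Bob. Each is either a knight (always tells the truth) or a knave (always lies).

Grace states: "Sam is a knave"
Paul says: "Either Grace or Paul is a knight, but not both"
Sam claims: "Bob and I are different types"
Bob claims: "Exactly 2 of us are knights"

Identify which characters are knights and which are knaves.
Grace is a knave.
Paul is a knave.
Sam is a knight.
Bob is a knave.

Verification:
- Grace (knave) says "Sam is a knave" - this is FALSE (a lie) because Sam is a knight.
- Paul (knave) says "Either Grace or Paul is a knight, but not both" - this is FALSE (a lie) because Grace is a knave and Paul is a knave.
- Sam (knight) says "Bob and I are different types" - this is TRUE because Sam is a knight and Bob is a knave.
- Bob (knave) says "Exactly 2 of us are knights" - this is FALSE (a lie) because there are 1 knights.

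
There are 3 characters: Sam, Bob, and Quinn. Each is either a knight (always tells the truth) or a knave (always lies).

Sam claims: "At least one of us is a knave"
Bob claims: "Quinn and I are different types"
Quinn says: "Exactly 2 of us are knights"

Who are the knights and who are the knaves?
Sam is a knight.
Bob is a knave.
Quinn is a knave.

Verification:
- Sam (knight) says "At least one of us is a knave" - this is TRUE because Bob and Quinn are knaves.
- Bob (knave) says "Quinn and I are different types" - this is FALSE (a lie) because Bob is a knave and Quinn is a knave.
- Quinn (knave) says "Exactly 2 of us are knights" - this is FALSE (a lie) because there are 1 knights.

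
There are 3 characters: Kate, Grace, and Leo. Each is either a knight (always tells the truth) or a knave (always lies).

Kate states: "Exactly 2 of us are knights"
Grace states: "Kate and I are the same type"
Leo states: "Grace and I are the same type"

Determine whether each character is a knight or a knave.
Kate is a knight.
Grace is a knight.
Leo is a knave.

Verification:
- Kate (knight) says "Exactly 2 of us are knights" - this is TRUE because there are 2 knights.
- Grace (knight) says "Kate and I are the same type" - this is TRUE because Grace is a knight and Kate is a knight.
- Leo (knave) says "Grace and I are the same type" - this is FALSE (a lie) because Leo is a knave and Grace is a knight.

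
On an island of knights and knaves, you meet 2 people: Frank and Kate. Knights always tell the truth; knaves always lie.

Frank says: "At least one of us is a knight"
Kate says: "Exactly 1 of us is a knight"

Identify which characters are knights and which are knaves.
Frank is a knave.
Kate is a knave.

Verification:
- Frank (knave) says "At least one of us is a knight" - this is FALSE (a lie) because no one is a knight.
- Kate (knave) says "Exactly 1 of us is a knight" - this is FALSE (a lie) because there are 0 knights.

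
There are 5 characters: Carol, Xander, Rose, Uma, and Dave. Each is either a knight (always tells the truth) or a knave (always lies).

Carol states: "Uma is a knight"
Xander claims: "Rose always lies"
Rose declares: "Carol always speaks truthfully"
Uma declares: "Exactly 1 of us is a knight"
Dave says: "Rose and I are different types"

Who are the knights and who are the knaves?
Carol is a knave.
Xander is a knight.
Rose is a knave.
Uma is a knave.
Dave is a knight.

Verification:
- Carol (knave) says "Uma is a knight" - this is FALSE (a lie) because Uma is a knave.
- Xander (knight) says "Rose always lies" - this is TRUE because Rose is a knave.
- Rose (knave) says "Carol always speaks truthfully" - this is FALSE (a lie) because Carol is a knave.
- Uma (knave) says "Exactly 1 of us is a knight" - this is FALSE (a lie) because there are 2 knights.
- Dave (knight) says "Rose and I are different types" - this is TRUE because Dave is a knight and Rose is a knave.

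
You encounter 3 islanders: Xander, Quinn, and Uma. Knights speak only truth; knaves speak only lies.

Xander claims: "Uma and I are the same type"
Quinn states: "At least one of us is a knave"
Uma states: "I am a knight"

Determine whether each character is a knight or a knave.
Xander is a knave.
Quinn is a knight.
Uma is a knight.

Verification:
- Xander (knave) says "Uma and I are the same type" - this is FALSE (a lie) because Xander is a knave and Uma is a knight.
- Quinn (knight) says "At least one of us is a knave" - this is TRUE because Xander is a knave.
- Uma (knight) says "I am a knight" - this is TRUE because Uma is a knight.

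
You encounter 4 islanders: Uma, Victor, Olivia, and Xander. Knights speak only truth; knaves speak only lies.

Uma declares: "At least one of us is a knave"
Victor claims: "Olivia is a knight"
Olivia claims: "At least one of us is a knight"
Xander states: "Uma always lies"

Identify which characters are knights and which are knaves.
Uma is a knight.
Victor is a knight.
Olivia is a knight.
Xander is a knave.

Verification:
- Uma (knight) says "At least one of us is a knave" - this is TRUE because Xander is a knave.
- Victor (knight) says "Olivia is a knight" - this is TRUE because Olivia is a knight.
- Olivia (knight) says "At least one of us is a knight" - this is TRUE because Uma, Victor, and Olivia are knights.
- Xander (knave) says "Uma always lies" - this is FALSE (a lie) because Uma is a knight.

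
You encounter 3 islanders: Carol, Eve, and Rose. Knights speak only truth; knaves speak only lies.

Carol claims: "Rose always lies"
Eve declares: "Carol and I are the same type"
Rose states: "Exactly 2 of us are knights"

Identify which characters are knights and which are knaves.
Carol is a knight.
Eve is a knave.
Rose is a knave.

Verification:
- Carol (knight) says "Rose always lies" - this is TRUE because Rose is a knave.
- Eve (knave) says "Carol and I are the same type" - this is FALSE (a lie) because Eve is a knave and Carol is a knight.
- Rose (knave) says "Exactly 2 of us are knights" - this is FALSE (a lie) because there are 1 knights.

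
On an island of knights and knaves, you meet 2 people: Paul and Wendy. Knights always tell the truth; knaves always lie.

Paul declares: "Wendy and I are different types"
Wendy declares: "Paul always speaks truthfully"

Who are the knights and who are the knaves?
Paul is a knave.
Wendy is a knave.

Verification:
- Paul (knave) says "Wendy and I are different types" - this is FALSE (a lie) because Paul is a knave and Wendy is a knave.
- Wendy (knave) says "Paul always speaks truthfully" - this is FALSE (a lie) because Paul is a knave.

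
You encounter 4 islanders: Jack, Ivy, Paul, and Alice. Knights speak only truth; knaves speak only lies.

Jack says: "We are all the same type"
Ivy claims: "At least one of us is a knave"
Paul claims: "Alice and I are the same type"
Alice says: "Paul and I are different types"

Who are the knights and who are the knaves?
Jack is a knave.
Ivy is a knight.
Paul is a knave.
Alice is a knight.

Verification:
- Jack (knave) says "We are all the same type" - this is FALSE (a lie) because Ivy and Alice are knights and Jack and Paul are knaves.
- Ivy (knight) says "At least one of us is a knave" - this is TRUE because Jack and Paul are knaves.
- Paul (knave) says "Alice and I are the same type" - this is FALSE (a lie) because Paul is a knave and Alice is a knight.
- Alice (knight) says "Paul and I are different types" - this is TRUE because Alice is a knight and Paul is a knave.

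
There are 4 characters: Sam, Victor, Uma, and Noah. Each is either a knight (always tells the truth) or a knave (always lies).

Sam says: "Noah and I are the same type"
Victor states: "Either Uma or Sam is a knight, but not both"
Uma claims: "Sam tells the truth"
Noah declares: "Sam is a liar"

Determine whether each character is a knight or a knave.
Sam is a knave.
Victor is a knave.
Uma is a knave.
Noah is a knight.

Verification:
- Sam (knave) says "Noah and I are the same type" - this is FALSE (a lie) because Sam is a knave and Noah is a knight.
- Victor (knave) says "Either Uma or Sam is a knight, but not both" - this is FALSE (a lie) because Uma is a knave and Sam is a knave.
- Uma (knave) says "Sam tells the truth" - this is FALSE (a lie) because Sam is a knave.
- Noah (knight) says "Sam is a liar" - this is TRUE because Sam is a knave.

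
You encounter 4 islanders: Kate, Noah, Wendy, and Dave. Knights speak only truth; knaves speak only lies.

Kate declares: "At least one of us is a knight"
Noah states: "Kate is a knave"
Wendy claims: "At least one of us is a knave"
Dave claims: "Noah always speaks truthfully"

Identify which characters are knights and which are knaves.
Kate is a knight.
Noah is a knave.
Wendy is a knight.
Dave is a knave.

Verification:
- Kate (knight) says "At least one of us is a knight" - this is TRUE because Kate and Wendy are knights.
- Noah (knave) says "Kate is a knave" - this is FALSE (a lie) because Kate is a knight.
- Wendy (knight) says "At least one of us is a knave" - this is TRUE because Noah and Dave are knaves.
- Dave (knave) says "Noah always speaks truthfully" - this is FALSE (a lie) because Noah is a knave.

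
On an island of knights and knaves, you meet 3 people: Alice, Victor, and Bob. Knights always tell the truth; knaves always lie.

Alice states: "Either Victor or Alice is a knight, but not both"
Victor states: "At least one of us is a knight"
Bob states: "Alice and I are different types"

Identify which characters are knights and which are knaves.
Alice is a knave.
Victor is a knave.
Bob is a knave.

Verification:
- Alice (knave) says "Either Victor or Alice is a knight, but not both" - this is FALSE (a lie) because Victor is a knave and Alice is a knave.
- Victor (knave) says "At least one of us is a knight" - this is FALSE (a lie) because no one is a knight.
- Bob (knave) says "Alice and I are different types" - this is FALSE (a lie) because Bob is a knave and Alice is a knave.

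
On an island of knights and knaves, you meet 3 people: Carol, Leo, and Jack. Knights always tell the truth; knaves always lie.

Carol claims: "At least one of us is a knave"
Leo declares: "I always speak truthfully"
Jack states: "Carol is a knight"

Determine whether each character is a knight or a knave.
Carol is a knight.
Leo is a knave.
Jack is a knight.

Verification:
- Carol (knight) says "At least one of us is a knave" - this is TRUE because Leo is a knave.
- Leo (knave) says "I always speak truthfully" - this is FALSE (a lie) because Leo is a knave.
- Jack (knight) says "Carol is a knight" - this is TRUE because Carol is a knight.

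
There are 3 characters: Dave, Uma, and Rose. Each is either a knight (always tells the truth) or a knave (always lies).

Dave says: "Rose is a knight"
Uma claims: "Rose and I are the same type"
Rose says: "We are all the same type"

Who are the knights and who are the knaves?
Dave is a knight.
Uma is a knight.
Rose is a knight.

Verification:
- Dave (knight) says "Rose is a knight" - this is TRUE because Rose is a knight.
- Uma (knight) says "Rose and I are the same type" - this is TRUE because Uma is a knight and Rose is a knight.
- Rose (knight) says "We are all the same type" - this is TRUE because Dave, Uma, and Rose are knights.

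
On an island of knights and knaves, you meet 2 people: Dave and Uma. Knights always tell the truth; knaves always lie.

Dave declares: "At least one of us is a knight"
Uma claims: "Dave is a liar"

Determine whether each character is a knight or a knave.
Dave is a knight.
Uma is a knave.

Verification:
- Dave (knight) says "At least one of us is a knight" - this is TRUE because Dave is a knight.
- Uma (knave) says "Dave is a liar" - this is FALSE (a lie) because Dave is a knight.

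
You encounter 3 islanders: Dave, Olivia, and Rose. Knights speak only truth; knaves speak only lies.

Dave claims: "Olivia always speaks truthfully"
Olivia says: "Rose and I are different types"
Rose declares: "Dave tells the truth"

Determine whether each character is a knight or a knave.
Dave is a knave.
Olivia is a knave.
Rose is a knave.

Verification:
- Dave (knave) says "Olivia always speaks truthfully" - this is FALSE (a lie) because Olivia is a knave.
- Olivia (knave) says "Rose and I are different types" - this is FALSE (a lie) because Olivia is a knave and Rose is a knave.
- Rose (knave) says "Dave tells the truth" - this is FALSE (a lie) because Dave is a knave.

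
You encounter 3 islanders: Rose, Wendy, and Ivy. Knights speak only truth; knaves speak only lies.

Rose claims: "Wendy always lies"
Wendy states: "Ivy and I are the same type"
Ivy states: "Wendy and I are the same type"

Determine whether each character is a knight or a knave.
Rose is a knave.
Wendy is a knight.
Ivy is a knight.

Verification:
- Rose (knave) says "Wendy always lies" - this is FALSE (a lie) because Wendy is a knight.
- Wendy (knight) says "Ivy and I are the same type" - this is TRUE because Wendy is a knight and Ivy is a knight.
- Ivy (knight) says "Wendy and I are the same type" - this is TRUE because Ivy is a knight and Wendy is a knight.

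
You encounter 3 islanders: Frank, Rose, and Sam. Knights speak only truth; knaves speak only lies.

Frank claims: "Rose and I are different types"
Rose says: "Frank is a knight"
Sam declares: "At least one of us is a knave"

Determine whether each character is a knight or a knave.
Frank is a knave.
Rose is a knave.
Sam is a knight.

Verification:
- Frank (knave) says "Rose and I are different types" - this is FALSE (a lie) because Frank is a knave and Rose is a knave.
- Rose (knave) says "Frank is a knight" - this is FALSE (a lie) because Frank is a knave.
- Sam (knight) says "At least one of us is a knave" - this is TRUE because Frank and Rose are knaves.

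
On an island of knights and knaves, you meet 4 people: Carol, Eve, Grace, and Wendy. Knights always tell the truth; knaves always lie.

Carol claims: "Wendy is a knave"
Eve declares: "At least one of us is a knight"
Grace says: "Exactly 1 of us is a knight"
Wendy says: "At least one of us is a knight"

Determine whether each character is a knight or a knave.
Carol is a knave.
Eve is a knight.
Grace is a knave.
Wendy is a knight.

Verification:
- Carol (knave) says "Wendy is a knave" - this is FALSE (a lie) because Wendy is a knight.
- Eve (knight) says "At least one of us is a knight" - this is TRUE because Eve and Wendy are knights.
- Grace (knave) says "Exactly 1 of us is a knight" - this is FALSE (a lie) because there are 2 knights.
- Wendy (knight) says "At least one of us is a knight" - this is TRUE because Eve and Wendy are knights.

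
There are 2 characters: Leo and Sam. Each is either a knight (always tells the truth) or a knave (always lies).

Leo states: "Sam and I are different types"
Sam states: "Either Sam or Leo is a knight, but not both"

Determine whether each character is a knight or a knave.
Leo is a knave.
Sam is a knave.

Verification:
- Leo (knave) says "Sam and I are different types" - this is FALSE (a lie) because Leo is a knave and Sam is a knave.
- Sam (knave) says "Either Sam or Leo is a knight, but not both" - this is FALSE (a lie) because Sam is a knave and Leo is a knave.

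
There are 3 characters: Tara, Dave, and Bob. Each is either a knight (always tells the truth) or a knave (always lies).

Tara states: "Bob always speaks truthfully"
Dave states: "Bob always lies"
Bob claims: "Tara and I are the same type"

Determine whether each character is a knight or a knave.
Tara is a knight.
Dave is a knave.
Bob is a knight.

Verification:
- Tara (knight) says "Bob always speaks truthfully" - this is TRUE because Bob is a knight.
- Dave (knave) says "Bob always lies" - this is FALSE (a lie) because Bob is a knight.
- Bob (knight) says "Tara and I are the same type" - this is TRUE because Bob is a knight and Tara is a knight.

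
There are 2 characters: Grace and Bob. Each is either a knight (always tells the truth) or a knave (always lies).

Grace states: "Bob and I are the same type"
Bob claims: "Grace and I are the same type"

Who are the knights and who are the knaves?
Grace is a knight.
Bob is a knight.

Verification:
- Grace (knight) says "Bob and I are the same type" - this is TRUE because Grace is a knight and Bob is a knight.
- Bob (knight) says "Grace and I are the same type" - this is TRUE because Bob is a knight and Grace is a knight.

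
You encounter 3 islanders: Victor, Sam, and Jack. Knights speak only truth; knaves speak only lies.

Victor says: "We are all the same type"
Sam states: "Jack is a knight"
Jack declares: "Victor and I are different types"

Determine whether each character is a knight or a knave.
Victor is a knave.
Sam is a knight.
Jack is a knight.

Verification:
- Victor (knave) says "We are all the same type" - this is FALSE (a lie) because Sam and Jack are knights and Victor is a knave.
- Sam (knight) says "Jack is a knight" - this is TRUE because Jack is a knight.
- Jack (knight) says "Victor and I are different types" - this is TRUE because Jack is a knight and Victor is a knave.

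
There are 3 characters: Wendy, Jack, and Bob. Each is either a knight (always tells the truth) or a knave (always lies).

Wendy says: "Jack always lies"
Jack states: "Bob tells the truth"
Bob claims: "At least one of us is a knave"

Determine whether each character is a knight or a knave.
Wendy is a knave.
Jack is a knight.
Bob is a knight.

Verification:
- Wendy (knave) says "Jack always lies" - this is FALSE (a lie) because Jack is a knight.
- Jack (knight) says "Bob tells the truth" - this is TRUE because Bob is a knight.
- Bob (knight) says "At least one of us is a knave" - this is TRUE because Wendy is a knave.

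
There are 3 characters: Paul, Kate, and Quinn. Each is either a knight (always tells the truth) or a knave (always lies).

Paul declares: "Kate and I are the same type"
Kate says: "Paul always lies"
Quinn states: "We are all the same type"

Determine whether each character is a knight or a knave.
Paul is a knave.
Kate is a knight.
Quinn is a knave.

Verification:
- Paul (knave) says "Kate and I are the same type" - this is FALSE (a lie) because Paul is a knave and Kate is a knight.
- Kate (knight) says "Paul always lies" - this is TRUE because Paul is a knave.
- Quinn (knave) says "We are all the same type" - this is FALSE (a lie) because Kate is a knight and Paul and Quinn are knaves.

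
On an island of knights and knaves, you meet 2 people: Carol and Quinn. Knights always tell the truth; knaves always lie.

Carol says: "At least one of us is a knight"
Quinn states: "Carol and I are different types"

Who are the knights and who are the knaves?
Carol is a knave.
Quinn is a knave.

Verification:
- Carol (knave) says "At least one of us is a knight" - this is FALSE (a lie) because no one is a knight.
- Quinn (knave) says "Carol and I are different types" - this is FALSE (a lie) because Quinn is a knave and Carol is a knave.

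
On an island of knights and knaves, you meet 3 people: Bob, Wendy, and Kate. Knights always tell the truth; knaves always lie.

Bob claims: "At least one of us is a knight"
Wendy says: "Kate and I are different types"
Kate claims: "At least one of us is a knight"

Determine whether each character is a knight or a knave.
Bob is a knave.
Wendy is a knave.
Kate is a knave.

Verification:
- Bob (knave) says "At least one of us is a knight" - this is FALSE (a lie) because no one is a knight.
- Wendy (knave) says "Kate and I are different types" - this is FALSE (a lie) because Wendy is a knave and Kate is a knave.
- Kate (knave) says "At least one of us is a knight" - this is FALSE (a lie) because no one is a knight.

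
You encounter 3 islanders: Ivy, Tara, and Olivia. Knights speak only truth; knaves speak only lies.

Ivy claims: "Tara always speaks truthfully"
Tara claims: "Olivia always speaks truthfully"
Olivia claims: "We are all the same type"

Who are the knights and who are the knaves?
Ivy is a knight.
Tara is a knight.
Olivia is a knight.

Verification:
- Ivy (knight) says "Tara always speaks truthfully" - this is TRUE because Tara is a knight.
- Tara (knight) says "Olivia always speaks truthfully" - this is TRUE because Olivia is a knight.
- Olivia (knight) says "We are all the same type" - this is TRUE because Ivy, Tara, and Olivia are knights.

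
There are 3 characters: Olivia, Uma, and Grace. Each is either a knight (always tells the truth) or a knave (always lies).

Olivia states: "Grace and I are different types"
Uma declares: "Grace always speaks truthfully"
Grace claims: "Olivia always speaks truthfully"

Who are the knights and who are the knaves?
Olivia is a knave.
Uma is a knave.
Grace is a knave.

Verification:
- Olivia (knave) says "Grace and I are different types" - this is FALSE (a lie) because Olivia is a knave and Grace is a knave.
- Uma (knave) says "Grace always speaks truthfully" - this is FALSE (a lie) because Grace is a knave.
- Grace (knave) says "Olivia always speaks truthfully" - this is FALSE (a lie) because Olivia is a knave.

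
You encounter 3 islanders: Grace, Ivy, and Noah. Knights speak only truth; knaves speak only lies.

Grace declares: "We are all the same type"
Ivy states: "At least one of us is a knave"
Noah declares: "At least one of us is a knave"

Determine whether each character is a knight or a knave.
Grace is a knave.
Ivy is a knight.
Noah is a knight.

Verification:
- Grace (knave) says "We are all the same type" - this is FALSE (a lie) because Ivy and Noah are knights and Grace is a knave.
- Ivy (knight) says "At least one of us is a knave" - this is TRUE because Grace is a knave.
- Noah (knight) says "At least one of us is a knave" - this is TRUE because Grace is a knave.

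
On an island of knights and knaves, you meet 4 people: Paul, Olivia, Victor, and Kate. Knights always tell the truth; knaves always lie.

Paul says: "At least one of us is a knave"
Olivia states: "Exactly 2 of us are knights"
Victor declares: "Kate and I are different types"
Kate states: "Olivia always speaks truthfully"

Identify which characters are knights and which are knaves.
Paul is a knight.
Olivia is a knave.
Victor is a knave.
Kate is a knave.

Verification:
- Paul (knight) says "At least one of us is a knave" - this is TRUE because Olivia, Victor, and Kate are knaves.
- Olivia (knave) says "Exactly 2 of us are knights" - this is FALSE (a lie) because there are 1 knights.
- Victor (knave) says "Kate and I are different types" - this is FALSE (a lie) because Victor is a knave and Kate is a knave.
- Kate (knave) says "Olivia always speaks truthfully" - this is FALSE (a lie) because Olivia is a knave.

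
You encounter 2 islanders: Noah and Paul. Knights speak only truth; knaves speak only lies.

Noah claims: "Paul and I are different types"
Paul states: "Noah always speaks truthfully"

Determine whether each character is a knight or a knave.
Noah is a knave.
Paul is a knave.

Verification:
- Noah (knave) says "Paul and I are different types" - this is FALSE (a lie) because Noah is a knave and Paul is a knave.
- Paul (knave) says "Noah always speaks truthfully" - this is FALSE (a lie) because Noah is a knave.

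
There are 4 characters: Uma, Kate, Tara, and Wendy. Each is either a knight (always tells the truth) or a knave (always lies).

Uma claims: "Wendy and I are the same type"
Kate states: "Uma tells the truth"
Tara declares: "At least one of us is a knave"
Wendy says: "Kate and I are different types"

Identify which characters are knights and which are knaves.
Uma is a knave.
Kate is a knave.
Tara is a knight.
Wendy is a knight.

Verification:
- Uma (knave) says "Wendy and I are the same type" - this is FALSE (a lie) because Uma is a knave and Wendy is a knight.
- Kate (knave) says "Uma tells the truth" - this is FALSE (a lie) because Uma is a knave.
- Tara (knight) says "At least one of us is a knave" - this is TRUE because Uma and Kate are knaves.
- Wendy (knight) says "Kate and I are different types" - this is TRUE because Wendy is a knight and Kate is a knave.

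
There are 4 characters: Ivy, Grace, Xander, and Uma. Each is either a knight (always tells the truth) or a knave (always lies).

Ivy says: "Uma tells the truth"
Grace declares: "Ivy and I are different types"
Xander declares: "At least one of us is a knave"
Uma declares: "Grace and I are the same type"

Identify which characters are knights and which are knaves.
Ivy is a knave.
Grace is a knight.
Xander is a knight.
Uma is a knave.

Verification:
- Ivy (knave) says "Uma tells the truth" - this is FALSE (a lie) because Uma is a knave.
- Grace (knight) says "Ivy and I are different types" - this is TRUE because Grace is a knight and Ivy is a knave.
- Xander (knight) says "At least one of us is a knave" - this is TRUE because Ivy and Uma are knaves.
- Uma (knave) says "Grace and I are the same type" - this is FALSE (a lie) because Uma is a knave and Grace is a knight.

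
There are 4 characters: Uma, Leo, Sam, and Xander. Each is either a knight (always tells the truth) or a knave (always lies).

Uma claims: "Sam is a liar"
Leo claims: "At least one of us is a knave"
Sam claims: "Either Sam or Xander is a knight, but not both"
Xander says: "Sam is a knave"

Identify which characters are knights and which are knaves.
Uma is a knave.
Leo is a knight.
Sam is a knight.
Xander is a knave.

Verification:
- Uma (knave) says "Sam is a liar" - this is FALSE (a lie) because Sam is a knight.
- Leo (knight) says "At least one of us is a knave" - this is TRUE because Uma and Xander are knaves.
- Sam (knight) says "Either Sam or Xander is a knight, but not both" - this is TRUE because Sam is a knight and Xander is a knave.
- Xander (knave) says "Sam is a knave" - this is FALSE (a lie) because Sam is a knight.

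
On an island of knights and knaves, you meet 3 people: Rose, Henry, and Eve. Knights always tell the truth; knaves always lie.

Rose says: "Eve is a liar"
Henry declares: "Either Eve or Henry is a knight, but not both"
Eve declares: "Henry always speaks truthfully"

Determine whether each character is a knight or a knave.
Rose is a knight.
Henry is a knave.
Eve is a knave.

Verification:
- Rose (knight) says "Eve is a liar" - this is TRUE because Eve is a knave.
- Henry (knave) says "Either Eve or Henry is a knight, but not both" - this is FALSE (a lie) because Eve is a knave and Henry is a knave.
- Eve (knave) says "Henry always speaks truthfully" - this is FALSE (a lie) because Henry is a knave.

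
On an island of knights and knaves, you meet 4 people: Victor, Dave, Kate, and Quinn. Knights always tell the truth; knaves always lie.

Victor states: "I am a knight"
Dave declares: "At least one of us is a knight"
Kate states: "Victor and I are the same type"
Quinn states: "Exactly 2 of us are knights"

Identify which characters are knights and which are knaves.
Victor is a knight.
Dave is a knight.
Kate is a knight.
Quinn is a knave.

Verification:
- Victor (knight) says "I am a knight" - this is TRUE because Victor is a knight.
- Dave (knight) says "At least one of us is a knight" - this is TRUE because Victor, Dave, and Kate are knights.
- Kate (knight) says "Victor and I are the same type" - this is TRUE because Kate is a knight and Victor is a knight.
- Quinn (knave) says "Exactly 2 of us are knights" - this is FALSE (a lie) because there are 3 knights.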